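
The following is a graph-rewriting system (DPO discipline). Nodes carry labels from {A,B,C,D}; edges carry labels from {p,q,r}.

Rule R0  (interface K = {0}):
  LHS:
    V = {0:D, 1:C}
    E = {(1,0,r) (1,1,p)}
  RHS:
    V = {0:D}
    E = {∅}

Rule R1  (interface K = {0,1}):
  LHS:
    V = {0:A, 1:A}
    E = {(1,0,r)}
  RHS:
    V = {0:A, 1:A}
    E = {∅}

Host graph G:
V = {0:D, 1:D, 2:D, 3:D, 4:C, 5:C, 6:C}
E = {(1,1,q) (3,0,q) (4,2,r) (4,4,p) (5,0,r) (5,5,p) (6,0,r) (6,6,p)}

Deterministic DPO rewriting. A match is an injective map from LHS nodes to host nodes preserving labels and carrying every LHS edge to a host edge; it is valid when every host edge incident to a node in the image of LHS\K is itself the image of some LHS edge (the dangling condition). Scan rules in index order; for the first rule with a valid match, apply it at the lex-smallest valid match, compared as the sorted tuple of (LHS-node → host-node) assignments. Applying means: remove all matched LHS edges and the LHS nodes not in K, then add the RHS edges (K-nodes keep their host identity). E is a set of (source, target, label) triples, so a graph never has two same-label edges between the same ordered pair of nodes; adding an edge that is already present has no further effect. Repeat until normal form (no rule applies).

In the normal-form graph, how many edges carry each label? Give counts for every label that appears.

Answer: q:2

Derivation:
[0] host  ⇒  7 nodes, 8 edges  {1-q->1 3-q->0 4-r->2 4-p->4 5-r->0 5-p->5 6-r->0 6-p->6}
[1] R0 @ {0↦0, 1↦5}  ⇒  6 nodes, 6 edges  {1-q->1 3-q->0 4-r->2 4-p->4 6-r->0 6-p->6}
[2] R0 @ {0↦0, 1↦6}  ⇒  5 nodes, 4 edges  {1-q->1 3-q->0 4-r->2 4-p->4}
[3] R0 @ {0↦2, 1↦4}  ⇒  4 nodes, 2 edges  {1-q->1 3-q->0}
halt: no rule applies after step 3
NF edges: [(1, 1, 'q'), (3, 0, 'q')]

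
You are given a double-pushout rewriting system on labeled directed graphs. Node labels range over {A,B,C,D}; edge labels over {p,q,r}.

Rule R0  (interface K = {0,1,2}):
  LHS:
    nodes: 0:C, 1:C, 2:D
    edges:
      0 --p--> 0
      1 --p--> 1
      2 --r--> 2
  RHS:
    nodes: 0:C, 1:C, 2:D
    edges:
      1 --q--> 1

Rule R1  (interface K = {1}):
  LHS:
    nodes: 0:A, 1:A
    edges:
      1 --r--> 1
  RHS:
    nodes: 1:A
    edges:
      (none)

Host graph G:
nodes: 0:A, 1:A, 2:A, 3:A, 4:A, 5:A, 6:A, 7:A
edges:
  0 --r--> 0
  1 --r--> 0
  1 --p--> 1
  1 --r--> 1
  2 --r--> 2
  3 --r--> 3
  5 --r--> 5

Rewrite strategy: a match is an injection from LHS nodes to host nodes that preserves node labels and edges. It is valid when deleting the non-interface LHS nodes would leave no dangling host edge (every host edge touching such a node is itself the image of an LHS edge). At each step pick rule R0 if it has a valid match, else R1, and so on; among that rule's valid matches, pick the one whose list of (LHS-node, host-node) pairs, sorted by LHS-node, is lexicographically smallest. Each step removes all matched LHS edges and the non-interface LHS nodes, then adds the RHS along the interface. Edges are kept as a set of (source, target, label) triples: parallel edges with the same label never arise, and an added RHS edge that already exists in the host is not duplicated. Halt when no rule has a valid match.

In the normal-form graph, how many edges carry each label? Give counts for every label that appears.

start.  V:8 E:7  edges: 0-r->0 1-r->0 1-p->1 1-r->1 2-r->2 3-r->3 5-r->5
1. fire R1 via {0↦4, 1↦0}  →  V:7 E:6  edges: 1-r->0 1-p->1 1-r->1 2-r->2 3-r->3 5-r->5
2. fire R1 via {0↦6, 1↦1}  →  V:6 E:5  edges: 1-r->0 1-p->1 2-r->2 3-r->3 5-r->5
3. fire R1 via {0↦7, 1↦2}  →  V:5 E:4  edges: 1-r->0 1-p->1 3-r->3 5-r->5
4. fire R1 via {0↦2, 1↦3}  →  V:4 E:3  edges: 1-r->0 1-p->1 5-r->5
5. fire R1 via {0↦3, 1↦5}  →  V:3 E:2  edges: 1-r->0 1-p->1
normal form: no rule applies after step 5
NF edges: [(1, 0, 'r'), (1, 1, 'p')]

Answer: p:1 r:1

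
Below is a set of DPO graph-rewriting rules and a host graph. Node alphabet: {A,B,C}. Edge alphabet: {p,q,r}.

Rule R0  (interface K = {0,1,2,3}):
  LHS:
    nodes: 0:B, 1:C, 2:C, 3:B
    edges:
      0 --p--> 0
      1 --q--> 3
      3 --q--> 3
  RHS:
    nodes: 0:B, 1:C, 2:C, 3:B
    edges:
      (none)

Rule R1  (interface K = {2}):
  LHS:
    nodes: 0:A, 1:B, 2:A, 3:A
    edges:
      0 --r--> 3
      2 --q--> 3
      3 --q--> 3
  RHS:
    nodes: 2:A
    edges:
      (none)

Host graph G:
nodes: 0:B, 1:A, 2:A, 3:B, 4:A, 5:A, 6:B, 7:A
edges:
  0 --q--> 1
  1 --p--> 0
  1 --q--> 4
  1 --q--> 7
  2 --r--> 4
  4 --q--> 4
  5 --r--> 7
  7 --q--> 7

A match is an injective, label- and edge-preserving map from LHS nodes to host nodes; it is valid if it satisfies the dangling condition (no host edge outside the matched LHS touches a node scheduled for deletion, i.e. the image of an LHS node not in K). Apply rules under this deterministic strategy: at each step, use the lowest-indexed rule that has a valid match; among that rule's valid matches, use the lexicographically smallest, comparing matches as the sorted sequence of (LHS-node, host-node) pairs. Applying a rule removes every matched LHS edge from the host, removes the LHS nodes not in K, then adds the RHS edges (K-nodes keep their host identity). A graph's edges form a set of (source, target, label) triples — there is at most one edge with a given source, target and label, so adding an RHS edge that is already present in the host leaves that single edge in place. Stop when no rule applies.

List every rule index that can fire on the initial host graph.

R0: no valid match — LHS pattern not found
R1: 4 valid matches — {0↦2, 1↦3, 2↦1, 3↦4}, {0↦2, 1↦6, 2↦1, 3↦4}, {0↦5, 1↦3, 2↦1, 3↦7} (+1 more)

Answer: [R1]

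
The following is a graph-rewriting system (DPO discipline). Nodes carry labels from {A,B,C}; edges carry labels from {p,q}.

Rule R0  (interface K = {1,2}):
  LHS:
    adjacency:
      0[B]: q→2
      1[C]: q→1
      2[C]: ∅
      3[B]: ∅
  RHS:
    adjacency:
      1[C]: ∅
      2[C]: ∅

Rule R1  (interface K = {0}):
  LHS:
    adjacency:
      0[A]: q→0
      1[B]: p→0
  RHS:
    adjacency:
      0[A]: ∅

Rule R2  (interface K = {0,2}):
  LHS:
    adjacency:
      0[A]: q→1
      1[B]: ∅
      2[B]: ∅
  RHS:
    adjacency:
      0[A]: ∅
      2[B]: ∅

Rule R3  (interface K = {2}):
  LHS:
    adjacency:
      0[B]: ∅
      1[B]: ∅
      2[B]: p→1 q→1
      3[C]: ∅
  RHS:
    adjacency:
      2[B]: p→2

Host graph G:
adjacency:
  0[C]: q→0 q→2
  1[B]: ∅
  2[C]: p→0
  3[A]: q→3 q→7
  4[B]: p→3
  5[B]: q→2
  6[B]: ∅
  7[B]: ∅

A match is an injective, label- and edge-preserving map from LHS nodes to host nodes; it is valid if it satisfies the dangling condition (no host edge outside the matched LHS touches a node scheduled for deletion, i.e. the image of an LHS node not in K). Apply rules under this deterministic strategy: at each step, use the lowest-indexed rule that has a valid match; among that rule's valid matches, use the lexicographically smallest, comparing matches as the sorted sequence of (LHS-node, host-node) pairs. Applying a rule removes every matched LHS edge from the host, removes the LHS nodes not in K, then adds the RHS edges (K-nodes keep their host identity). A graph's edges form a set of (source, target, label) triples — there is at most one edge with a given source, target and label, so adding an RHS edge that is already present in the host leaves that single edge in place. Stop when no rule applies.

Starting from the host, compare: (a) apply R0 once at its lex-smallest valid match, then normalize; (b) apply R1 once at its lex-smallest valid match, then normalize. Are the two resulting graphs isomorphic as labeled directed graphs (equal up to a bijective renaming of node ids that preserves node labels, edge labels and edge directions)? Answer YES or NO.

Answer: YES

Steps:
branch R0-first: apply at {0↦5, 1↦0, 2↦2, 3↦1} → |E|=5, then 2 more step(s) → NF |V|=4 |E|=2 V={0:C, 2:C, 3:A, 6:B} E=0-q->2 2-p->0
branch R1-first: apply at {0↦3, 1↦4} → |E|=5, then 2 more step(s) → NF |V|=4 |E|=2 V={0:C, 2:C, 3:A, 6:B} E=0-q->2 2-p->0
graphs isomorphic (equal up to label-preserving node renaming)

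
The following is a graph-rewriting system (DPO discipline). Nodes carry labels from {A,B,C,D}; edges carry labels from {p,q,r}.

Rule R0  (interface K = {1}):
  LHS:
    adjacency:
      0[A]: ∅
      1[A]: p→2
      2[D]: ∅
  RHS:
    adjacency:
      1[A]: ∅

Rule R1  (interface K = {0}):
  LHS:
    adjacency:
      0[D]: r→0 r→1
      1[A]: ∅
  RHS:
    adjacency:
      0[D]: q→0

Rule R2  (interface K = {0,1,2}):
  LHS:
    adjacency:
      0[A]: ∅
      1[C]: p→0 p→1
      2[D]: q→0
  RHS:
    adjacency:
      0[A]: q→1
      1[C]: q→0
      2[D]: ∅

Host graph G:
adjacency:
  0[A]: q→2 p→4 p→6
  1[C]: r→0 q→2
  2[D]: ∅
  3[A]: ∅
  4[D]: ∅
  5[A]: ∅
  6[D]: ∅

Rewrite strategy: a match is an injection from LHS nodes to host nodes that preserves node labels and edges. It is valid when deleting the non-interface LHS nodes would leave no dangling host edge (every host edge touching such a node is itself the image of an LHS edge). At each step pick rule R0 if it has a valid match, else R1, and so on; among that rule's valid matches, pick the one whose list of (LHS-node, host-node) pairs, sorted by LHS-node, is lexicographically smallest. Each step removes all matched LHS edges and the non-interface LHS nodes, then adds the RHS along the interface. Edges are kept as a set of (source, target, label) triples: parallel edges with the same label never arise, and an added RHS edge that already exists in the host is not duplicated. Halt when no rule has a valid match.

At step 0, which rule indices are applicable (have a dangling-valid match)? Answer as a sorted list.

Answer: [R0]

Steps:
R0: 4 valid matches — {0↦3, 1↦0, 2↦4}, {0↦3, 1↦0, 2↦6}, {0↦5, 1↦0, 2↦4} (+1 more)
R1: no valid match — LHS pattern not found
R2: no valid match — LHS pattern not found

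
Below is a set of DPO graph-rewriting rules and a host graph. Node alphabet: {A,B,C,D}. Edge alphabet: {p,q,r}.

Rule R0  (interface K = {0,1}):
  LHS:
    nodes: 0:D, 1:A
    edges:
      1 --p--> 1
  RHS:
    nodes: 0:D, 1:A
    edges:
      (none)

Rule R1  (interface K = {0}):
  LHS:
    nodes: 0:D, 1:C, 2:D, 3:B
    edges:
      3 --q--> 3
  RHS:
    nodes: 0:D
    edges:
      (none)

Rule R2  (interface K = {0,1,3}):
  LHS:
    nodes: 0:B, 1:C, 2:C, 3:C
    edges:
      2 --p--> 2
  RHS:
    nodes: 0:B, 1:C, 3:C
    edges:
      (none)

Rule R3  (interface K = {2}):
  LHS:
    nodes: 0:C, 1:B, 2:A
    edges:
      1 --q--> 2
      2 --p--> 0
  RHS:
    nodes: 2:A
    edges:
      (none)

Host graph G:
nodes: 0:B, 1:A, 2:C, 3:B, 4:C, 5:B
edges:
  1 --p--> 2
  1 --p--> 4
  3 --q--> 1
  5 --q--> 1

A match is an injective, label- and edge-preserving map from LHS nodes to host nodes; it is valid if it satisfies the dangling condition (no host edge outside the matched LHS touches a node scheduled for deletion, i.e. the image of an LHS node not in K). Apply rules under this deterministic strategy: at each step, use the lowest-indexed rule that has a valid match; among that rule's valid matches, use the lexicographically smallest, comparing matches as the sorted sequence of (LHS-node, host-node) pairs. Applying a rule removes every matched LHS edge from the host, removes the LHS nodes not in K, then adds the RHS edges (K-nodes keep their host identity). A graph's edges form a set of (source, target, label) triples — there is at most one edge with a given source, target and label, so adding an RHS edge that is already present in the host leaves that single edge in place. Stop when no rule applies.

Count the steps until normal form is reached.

start.  V:6 E:4  edges: 1-p->2 1-p->4 3-q->1 5-q->1
1. fire R3 via {0↦2, 1↦3, 2↦1}  →  V:4 E:2  edges: 1-p->4 5-q->1
2. fire R3 via {0↦4, 1↦5, 2↦1}  →  V:2 E:0  edges: ∅
final graph: no rule applies after step 2

Answer: 2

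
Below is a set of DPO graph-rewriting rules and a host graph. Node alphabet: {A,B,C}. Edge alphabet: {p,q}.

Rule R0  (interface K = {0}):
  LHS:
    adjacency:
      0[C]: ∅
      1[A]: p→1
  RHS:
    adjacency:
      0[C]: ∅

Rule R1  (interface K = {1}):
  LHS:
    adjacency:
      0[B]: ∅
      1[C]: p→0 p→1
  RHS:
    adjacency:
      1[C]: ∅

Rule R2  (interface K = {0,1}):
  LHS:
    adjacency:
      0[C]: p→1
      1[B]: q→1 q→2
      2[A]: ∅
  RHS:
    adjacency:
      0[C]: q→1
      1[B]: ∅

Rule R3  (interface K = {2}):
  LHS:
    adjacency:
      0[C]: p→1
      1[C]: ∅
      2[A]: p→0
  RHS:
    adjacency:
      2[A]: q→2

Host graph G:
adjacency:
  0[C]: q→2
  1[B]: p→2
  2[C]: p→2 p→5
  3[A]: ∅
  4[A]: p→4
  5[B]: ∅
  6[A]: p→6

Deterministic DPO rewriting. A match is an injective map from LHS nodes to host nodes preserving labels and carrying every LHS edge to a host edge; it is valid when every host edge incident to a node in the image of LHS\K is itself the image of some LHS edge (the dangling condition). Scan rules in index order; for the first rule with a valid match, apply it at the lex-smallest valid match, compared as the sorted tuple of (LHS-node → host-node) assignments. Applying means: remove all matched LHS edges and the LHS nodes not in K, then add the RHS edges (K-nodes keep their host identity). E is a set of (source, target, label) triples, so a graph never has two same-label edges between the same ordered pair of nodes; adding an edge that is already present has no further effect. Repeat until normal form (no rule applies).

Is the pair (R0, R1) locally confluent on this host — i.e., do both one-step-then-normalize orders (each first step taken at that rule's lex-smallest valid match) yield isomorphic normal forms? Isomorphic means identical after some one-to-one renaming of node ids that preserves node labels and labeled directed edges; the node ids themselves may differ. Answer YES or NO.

Answer: YES

Rewrite trace:
branch R0-first: apply at {0↦0, 1↦4} → |E|=5, then 2 more step(s) → NF |V|=4 |E|=2 V={0:C, 1:B, 2:C, 3:A} E=0-q->2 1-p->2
branch R1-first: apply at {0↦5, 1↦2} → |E|=4, then 2 more step(s) → NF |V|=4 |E|=2 V={0:C, 1:B, 2:C, 3:A} E=0-q->2 1-p->2
graphs isomorphic (equal up to label-preserving node renaming)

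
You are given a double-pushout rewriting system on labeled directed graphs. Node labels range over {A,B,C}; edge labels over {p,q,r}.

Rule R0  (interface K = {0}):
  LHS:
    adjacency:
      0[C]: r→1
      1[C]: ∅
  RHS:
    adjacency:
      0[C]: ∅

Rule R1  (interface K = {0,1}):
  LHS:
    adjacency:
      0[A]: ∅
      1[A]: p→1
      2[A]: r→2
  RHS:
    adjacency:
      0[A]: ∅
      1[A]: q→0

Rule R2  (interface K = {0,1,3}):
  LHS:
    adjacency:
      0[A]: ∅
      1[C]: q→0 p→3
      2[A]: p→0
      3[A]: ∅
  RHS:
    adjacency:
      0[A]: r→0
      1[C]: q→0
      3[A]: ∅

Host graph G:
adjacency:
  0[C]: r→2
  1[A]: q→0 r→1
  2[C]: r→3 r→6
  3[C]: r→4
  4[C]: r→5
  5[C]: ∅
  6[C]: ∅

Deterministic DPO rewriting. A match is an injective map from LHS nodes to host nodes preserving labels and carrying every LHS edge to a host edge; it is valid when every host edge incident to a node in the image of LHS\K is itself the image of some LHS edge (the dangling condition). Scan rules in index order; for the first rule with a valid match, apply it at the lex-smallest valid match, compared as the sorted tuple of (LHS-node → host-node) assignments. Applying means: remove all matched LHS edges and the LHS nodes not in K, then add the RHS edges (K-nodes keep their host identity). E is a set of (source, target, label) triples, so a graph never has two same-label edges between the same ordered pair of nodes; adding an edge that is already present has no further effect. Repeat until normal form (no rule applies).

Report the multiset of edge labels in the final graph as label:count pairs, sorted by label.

Answer: q:1 r:1

Derivation:
initial: |V|=7 |E|=7  E = 0-r->2 1-q->0 1-r->1 2-r->3 2-r->6 3-r->4 4-r->5
step 1: apply R0 at {0↦2, 1↦6}  → |V|=6 |E|=6  E = 0-r->2 1-q->0 1-r->1 2-r->3 3-r->4 4-r->5
step 2: apply R0 at {0↦4, 1↦5}  → |V|=5 |E|=5  E = 0-r->2 1-q->0 1-r->1 2-r->3 3-r->4
step 3: apply R0 at {0↦3, 1↦4}  → |V|=4 |E|=4  E = 0-r->2 1-q->0 1-r->1 2-r->3
step 4: apply R0 at {0↦2, 1↦3}  → |V|=3 |E|=3  E = 0-r->2 1-q->0 1-r->1
step 5: apply R0 at {0↦0, 1↦2}  → |V|=2 |E|=2  E = 1-q->0 1-r->1
normal form: no rule applies after step 5
NF edges: [(1, 0, 'q'), (1, 1, 'r')]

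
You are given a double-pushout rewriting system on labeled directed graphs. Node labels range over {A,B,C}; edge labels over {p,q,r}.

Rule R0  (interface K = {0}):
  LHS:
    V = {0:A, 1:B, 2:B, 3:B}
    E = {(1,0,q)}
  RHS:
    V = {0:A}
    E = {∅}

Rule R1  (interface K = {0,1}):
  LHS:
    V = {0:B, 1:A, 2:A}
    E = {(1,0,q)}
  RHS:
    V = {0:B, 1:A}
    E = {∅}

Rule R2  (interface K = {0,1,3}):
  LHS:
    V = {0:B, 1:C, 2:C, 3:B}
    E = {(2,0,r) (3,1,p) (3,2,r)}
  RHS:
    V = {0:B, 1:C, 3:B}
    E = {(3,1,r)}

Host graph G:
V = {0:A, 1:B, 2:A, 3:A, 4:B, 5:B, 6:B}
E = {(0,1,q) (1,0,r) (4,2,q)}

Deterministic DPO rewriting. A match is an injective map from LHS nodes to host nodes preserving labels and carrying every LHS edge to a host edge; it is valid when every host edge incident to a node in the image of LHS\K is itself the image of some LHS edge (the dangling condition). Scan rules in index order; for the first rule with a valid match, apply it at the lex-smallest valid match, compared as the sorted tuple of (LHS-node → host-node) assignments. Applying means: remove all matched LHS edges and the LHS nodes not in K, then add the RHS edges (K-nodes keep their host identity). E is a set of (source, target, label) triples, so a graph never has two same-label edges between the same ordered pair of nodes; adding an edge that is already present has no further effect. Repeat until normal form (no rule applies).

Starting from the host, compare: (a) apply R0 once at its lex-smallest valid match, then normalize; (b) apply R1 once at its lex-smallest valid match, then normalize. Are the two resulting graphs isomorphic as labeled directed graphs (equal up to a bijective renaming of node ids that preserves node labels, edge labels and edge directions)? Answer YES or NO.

branch R0-first: apply at {0↦2, 1↦4, 2↦5, 3↦6} → |E|=2, then 1 more step(s) → NF |V|=3 |E|=1 V={0:A, 1:B, 3:A} E=1-r->0
branch R1-first: apply at {0↦1, 1↦0, 2↦3} → |E|=2, then 1 more step(s) → NF |V|=3 |E|=1 V={0:A, 1:B, 2:A} E=1-r->0
graphs isomorphic (equal up to label-preserving node renaming)

Answer: YES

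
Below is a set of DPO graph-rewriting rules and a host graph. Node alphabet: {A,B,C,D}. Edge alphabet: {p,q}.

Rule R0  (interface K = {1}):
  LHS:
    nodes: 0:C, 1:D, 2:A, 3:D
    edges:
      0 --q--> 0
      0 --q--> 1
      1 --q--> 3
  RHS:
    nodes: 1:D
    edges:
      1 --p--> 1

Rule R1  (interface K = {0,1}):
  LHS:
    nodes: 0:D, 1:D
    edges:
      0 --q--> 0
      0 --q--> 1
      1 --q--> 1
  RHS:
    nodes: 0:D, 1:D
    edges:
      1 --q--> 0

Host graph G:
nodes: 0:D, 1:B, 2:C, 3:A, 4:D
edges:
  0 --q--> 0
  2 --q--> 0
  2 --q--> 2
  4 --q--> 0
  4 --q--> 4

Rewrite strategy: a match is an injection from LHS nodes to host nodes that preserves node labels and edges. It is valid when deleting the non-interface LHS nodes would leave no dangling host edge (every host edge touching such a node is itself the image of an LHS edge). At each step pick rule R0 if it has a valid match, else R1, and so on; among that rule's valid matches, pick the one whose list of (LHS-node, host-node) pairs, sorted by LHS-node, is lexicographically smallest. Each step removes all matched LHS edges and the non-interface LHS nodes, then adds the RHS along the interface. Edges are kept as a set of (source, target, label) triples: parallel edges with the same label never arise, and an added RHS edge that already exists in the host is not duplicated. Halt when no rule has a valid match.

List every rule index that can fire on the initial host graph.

Answer: [R1]

Steps:
R0: no valid match — LHS pattern not found
R1: 1 valid match — {0↦4, 1↦0}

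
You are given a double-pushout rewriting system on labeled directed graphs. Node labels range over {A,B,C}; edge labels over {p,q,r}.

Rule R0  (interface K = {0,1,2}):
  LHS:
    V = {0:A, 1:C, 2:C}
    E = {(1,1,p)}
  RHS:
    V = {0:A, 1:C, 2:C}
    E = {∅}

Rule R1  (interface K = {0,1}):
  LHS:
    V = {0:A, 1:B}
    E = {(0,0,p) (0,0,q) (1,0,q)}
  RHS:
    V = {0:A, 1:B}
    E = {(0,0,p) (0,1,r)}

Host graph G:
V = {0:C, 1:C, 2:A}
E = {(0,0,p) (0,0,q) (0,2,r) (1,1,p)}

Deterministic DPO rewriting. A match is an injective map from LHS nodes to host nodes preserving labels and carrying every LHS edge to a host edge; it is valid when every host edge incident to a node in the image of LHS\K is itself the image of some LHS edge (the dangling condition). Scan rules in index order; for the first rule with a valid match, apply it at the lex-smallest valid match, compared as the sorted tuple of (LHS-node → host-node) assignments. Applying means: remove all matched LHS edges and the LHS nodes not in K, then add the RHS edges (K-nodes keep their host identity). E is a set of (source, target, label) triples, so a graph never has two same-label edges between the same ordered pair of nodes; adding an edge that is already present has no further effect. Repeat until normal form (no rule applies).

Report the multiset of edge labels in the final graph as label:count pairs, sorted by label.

start.  V:3 E:4  edges: 0-p->0 0-q->0 0-r->2 1-p->1
1. fire R0 via {0↦2, 1↦0, 2↦1}  →  V:3 E:3  edges: 0-q->0 0-r->2 1-p->1
2. fire R0 via {0↦2, 1↦1, 2↦0}  →  V:3 E:2  edges: 0-q->0 0-r->2
normal form: no rule applies after step 2
NF edges: [(0, 0, 'q'), (0, 2, 'r')]

Answer: q:1 r:1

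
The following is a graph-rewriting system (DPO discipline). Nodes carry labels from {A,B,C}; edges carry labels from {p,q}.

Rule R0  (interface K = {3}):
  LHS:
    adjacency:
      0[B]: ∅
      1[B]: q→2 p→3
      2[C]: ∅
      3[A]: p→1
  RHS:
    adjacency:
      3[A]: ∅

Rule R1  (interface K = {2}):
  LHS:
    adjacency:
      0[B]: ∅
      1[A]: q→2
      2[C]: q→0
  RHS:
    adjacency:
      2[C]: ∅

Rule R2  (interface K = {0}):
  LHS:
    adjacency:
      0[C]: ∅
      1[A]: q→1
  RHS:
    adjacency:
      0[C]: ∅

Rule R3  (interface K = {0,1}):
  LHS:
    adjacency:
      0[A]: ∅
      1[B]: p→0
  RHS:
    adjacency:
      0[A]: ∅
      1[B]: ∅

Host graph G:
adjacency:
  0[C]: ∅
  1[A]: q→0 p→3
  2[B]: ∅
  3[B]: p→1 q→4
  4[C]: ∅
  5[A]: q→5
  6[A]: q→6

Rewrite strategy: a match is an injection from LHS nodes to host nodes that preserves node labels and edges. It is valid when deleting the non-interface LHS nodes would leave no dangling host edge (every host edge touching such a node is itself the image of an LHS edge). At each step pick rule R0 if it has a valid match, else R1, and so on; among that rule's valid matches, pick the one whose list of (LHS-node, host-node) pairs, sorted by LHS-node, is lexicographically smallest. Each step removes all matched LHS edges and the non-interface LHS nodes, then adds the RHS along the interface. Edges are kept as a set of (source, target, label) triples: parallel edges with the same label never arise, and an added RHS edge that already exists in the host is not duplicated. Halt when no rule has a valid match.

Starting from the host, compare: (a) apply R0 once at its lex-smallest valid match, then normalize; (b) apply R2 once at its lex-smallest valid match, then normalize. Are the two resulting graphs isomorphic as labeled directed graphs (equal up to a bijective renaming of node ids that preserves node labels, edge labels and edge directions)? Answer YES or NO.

Answer: YES

Steps:
branch R0-first: apply at {0↦2, 1↦3, 2↦4, 3↦1} → |E|=3, then 2 more step(s) → NF |V|=2 |E|=1 V={0:C, 1:A} E=1-q->0
branch R2-first: apply at {0↦0, 1↦5} → |E|=5, then 2 more step(s) → NF |V|=2 |E|=1 V={0:C, 1:A} E=1-q->0
graphs isomorphic (equal up to label-preserving node renaming)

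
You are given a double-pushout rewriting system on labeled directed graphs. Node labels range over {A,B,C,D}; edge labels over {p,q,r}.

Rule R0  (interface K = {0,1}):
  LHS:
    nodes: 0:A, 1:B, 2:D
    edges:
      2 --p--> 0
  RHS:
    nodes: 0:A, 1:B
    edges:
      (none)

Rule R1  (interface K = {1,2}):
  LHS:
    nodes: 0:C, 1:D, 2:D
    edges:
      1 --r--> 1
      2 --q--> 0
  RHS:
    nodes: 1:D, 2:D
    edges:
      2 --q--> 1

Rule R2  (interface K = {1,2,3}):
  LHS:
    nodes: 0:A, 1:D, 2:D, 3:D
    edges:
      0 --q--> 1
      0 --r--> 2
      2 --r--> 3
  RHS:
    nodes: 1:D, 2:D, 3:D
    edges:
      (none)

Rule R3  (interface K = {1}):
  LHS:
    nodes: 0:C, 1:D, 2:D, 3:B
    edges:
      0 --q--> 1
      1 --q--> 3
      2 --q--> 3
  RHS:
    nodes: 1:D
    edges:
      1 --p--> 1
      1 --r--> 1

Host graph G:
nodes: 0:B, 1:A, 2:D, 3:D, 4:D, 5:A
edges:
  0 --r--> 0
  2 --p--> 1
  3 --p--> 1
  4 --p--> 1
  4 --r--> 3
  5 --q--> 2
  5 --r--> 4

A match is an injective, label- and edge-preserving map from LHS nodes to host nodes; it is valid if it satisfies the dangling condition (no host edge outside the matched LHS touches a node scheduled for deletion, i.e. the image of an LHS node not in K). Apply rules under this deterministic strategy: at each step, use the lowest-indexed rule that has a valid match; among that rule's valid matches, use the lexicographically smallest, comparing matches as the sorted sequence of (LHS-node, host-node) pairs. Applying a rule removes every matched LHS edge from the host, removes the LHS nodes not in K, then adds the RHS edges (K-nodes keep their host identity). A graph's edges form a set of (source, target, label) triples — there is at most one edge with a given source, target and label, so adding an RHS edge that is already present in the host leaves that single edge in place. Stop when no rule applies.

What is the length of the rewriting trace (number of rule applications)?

start.  V:6 E:7  edges: 0-r->0 2-p->1 3-p->1 4-p->1 4-r->3 5-q->2 5-r->4
1. fire R2 via {0↦5, 1↦2, 2↦4, 3↦3}  →  V:5 E:4  edges: 0-r->0 2-p->1 3-p->1 4-p->1
2. fire R0 via {0↦1, 1↦0, 2↦2}  →  V:4 E:3  edges: 0-r->0 3-p->1 4-p->1
3. fire R0 via {0↦1, 1↦0, 2↦3}  →  V:3 E:2  edges: 0-r->0 4-p->1
4. fire R0 via {0↦1, 1↦0, 2↦4}  →  V:2 E:1  edges: 0-r->0
normal form: no rule applies after step 4

Answer: 4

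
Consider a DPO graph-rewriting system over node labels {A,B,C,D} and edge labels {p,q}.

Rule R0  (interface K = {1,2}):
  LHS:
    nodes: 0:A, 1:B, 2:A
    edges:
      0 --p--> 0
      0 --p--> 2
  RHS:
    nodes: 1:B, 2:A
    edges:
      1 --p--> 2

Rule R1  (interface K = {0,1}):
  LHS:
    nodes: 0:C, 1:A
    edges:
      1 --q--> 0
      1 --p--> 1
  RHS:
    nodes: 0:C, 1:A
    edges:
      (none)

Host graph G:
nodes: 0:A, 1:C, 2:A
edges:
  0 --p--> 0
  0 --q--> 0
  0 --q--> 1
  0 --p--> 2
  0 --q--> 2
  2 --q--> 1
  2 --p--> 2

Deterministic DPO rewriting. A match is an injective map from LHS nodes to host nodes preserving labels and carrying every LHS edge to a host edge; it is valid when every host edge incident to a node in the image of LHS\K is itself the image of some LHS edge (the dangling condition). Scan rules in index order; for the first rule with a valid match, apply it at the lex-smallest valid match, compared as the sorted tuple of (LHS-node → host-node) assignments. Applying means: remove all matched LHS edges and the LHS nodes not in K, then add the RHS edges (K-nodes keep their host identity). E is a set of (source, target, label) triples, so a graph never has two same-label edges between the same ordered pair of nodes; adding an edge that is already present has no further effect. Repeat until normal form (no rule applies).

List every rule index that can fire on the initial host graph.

R0: no valid match — LHS pattern not found
R1: 2 valid matches — {0↦1, 1↦0}, {0↦1, 1↦2}

Answer: [R1]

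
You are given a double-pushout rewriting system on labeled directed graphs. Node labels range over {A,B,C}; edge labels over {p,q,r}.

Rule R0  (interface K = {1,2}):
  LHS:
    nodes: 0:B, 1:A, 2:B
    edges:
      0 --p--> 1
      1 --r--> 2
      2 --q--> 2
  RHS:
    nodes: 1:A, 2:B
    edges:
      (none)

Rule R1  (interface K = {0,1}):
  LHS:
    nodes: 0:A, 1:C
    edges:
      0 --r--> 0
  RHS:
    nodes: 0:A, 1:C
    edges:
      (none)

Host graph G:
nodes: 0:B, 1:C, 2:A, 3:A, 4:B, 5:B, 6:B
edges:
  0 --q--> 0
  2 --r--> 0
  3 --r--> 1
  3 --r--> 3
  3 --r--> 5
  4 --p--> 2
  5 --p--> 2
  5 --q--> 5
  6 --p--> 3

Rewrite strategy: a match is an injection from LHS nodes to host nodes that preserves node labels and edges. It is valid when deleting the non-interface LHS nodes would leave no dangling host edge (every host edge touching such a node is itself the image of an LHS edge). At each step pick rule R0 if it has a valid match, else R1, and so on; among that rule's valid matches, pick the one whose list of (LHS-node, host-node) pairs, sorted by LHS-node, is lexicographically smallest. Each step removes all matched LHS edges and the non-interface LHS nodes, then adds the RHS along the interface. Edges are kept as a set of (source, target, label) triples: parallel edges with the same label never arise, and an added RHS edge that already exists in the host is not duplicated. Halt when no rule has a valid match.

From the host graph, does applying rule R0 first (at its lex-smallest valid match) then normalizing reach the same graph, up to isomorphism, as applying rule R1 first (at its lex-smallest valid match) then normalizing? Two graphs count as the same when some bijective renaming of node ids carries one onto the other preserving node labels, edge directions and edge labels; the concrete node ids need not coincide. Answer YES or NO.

branch R0-first: apply at {0↦4, 1↦2, 2↦0} → |E|=6, then 2 more step(s) → NF |V|=5 |E|=2 V={0:B, 1:C, 2:A, 3:A, 5:B} E=3-r->1 5-p->2
branch R1-first: apply at {0↦3, 1↦1} → |E|=8, then 2 more step(s) → NF |V|=5 |E|=2 V={0:B, 1:C, 2:A, 3:A, 5:B} E=3-r->1 5-p->2
graphs isomorphic (equal up to label-preserving node renaming)

Answer: YES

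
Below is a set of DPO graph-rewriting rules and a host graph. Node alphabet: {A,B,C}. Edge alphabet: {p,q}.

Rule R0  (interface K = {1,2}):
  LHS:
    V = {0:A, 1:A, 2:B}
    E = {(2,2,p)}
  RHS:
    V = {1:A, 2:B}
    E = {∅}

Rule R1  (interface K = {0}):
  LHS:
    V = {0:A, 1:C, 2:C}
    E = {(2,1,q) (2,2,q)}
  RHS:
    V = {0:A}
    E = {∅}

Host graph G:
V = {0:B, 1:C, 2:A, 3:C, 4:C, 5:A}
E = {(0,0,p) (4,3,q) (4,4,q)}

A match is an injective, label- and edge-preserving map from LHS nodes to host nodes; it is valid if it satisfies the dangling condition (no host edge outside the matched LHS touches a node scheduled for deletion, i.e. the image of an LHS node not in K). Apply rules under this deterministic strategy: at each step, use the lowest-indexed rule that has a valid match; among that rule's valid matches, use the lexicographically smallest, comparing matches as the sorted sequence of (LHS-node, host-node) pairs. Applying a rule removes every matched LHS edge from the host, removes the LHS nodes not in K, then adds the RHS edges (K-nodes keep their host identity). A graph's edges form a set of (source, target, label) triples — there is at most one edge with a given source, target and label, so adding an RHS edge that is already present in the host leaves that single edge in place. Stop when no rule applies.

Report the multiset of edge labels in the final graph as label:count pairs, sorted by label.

start.  V:6 E:3  edges: 0-p->0 4-q->3 4-q->4
1. fire R0 via {0↦2, 1↦5, 2↦0}  →  V:5 E:2  edges: 4-q->3 4-q->4
2. fire R1 via {0↦5, 1↦3, 2↦4}  →  V:3 E:0  edges: ∅
final graph: no rule applies after step 2
NF edges: []

Answer: (no edges)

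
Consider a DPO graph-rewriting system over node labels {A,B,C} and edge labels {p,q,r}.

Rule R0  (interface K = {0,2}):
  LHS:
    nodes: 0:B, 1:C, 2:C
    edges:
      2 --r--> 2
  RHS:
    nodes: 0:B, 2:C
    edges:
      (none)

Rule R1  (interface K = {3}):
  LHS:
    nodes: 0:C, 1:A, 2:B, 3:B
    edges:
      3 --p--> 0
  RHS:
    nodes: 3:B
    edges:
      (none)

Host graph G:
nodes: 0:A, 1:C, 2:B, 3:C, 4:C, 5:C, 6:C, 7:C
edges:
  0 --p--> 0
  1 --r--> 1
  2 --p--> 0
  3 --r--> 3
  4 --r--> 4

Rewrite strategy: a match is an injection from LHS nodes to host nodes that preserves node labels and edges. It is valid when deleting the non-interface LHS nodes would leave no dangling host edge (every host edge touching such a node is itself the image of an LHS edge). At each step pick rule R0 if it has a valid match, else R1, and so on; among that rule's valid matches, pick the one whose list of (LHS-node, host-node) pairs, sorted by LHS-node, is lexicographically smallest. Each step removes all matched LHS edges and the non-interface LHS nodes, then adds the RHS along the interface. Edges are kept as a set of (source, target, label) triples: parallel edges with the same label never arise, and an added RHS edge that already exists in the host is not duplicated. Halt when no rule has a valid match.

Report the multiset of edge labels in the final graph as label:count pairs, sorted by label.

Answer: p:2

Rewrite trace:
initial: |V|=8 |E|=5  E = 0-p->0 1-r->1 2-p->0 3-r->3 4-r->4
step 1: apply R0 at {0↦2, 1↦5, 2↦1}  → |V|=7 |E|=4  E = 0-p->0 2-p->0 3-r->3 4-r->4
step 2: apply R0 at {0↦2, 1↦1, 2↦3}  → |V|=6 |E|=3  E = 0-p->0 2-p->0 4-r->4
step 3: apply R0 at {0↦2, 1↦3, 2↦4}  → |V|=5 |E|=2  E = 0-p->0 2-p->0
halt: no rule applies after step 3
NF edges: [(0, 0, 'p'), (2, 0, 'p')]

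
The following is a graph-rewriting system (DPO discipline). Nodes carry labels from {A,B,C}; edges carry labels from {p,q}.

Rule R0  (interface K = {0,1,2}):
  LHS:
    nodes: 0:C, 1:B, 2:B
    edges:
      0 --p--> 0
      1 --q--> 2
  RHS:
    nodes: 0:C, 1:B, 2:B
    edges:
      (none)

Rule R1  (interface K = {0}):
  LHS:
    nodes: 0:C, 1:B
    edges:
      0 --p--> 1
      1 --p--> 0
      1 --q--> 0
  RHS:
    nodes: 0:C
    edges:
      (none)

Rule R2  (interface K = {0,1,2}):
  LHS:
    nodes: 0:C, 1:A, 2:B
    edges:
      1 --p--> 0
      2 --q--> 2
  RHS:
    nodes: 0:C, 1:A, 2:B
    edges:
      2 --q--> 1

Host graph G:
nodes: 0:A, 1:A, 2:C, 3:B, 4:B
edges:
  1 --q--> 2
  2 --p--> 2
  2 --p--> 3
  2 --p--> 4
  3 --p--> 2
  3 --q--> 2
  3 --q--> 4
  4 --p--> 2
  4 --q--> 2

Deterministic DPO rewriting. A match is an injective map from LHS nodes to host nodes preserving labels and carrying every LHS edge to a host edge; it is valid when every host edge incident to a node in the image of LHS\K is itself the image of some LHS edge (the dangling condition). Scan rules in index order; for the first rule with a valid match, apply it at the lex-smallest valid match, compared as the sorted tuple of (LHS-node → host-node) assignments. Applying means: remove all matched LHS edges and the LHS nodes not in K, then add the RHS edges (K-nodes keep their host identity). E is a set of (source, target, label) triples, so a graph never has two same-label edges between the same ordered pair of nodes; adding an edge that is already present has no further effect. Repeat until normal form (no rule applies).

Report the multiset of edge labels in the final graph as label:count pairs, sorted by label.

start.  V:5 E:9  edges: 1-q->2 2-p->2 2-p->3 2-p->4 3-p->2 3-q->2 3-q->4 4-p->2 4-q->2
1. fire R0 via {0↦2, 1↦3, 2↦4}  →  V:5 E:7  edges: 1-q->2 2-p->3 2-p->4 3-p->2 3-q->2 4-p->2 4-q->2
2. fire R1 via {0↦2, 1↦3}  →  V:4 E:4  edges: 1-q->2 2-p->4 4-p->2 4-q->2
3. fire R1 via {0↦2, 1↦4}  →  V:3 E:1  edges: 1-q->2
normal form: no rule applies after step 3
NF edges: [(1, 2, 'q')]

Answer: q:1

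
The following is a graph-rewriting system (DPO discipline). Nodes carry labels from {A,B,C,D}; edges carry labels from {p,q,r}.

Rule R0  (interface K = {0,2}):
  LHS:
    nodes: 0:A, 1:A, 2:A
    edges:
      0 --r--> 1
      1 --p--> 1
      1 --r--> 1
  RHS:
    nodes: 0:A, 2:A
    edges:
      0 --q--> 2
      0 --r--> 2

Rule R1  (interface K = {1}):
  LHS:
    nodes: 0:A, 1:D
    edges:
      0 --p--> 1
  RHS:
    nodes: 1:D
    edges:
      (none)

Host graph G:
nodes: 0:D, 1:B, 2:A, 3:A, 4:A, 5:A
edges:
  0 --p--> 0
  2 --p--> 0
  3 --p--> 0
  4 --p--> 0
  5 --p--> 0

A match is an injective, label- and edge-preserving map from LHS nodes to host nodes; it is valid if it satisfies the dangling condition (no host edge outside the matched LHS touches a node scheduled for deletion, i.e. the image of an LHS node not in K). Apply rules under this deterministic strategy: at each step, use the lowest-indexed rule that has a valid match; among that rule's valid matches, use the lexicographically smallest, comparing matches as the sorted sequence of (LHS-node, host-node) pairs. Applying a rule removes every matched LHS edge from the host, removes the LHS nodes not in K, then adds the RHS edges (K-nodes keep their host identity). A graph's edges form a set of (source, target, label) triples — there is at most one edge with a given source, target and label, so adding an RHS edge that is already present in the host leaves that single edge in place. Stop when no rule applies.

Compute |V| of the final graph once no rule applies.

Answer: 2

Rewrite trace:
initial: |V|=6 |E|=5  E = 0-p->0 2-p->0 3-p->0 4-p->0 5-p->0
step 1: apply R1 at {0↦2, 1↦0}  → |V|=5 |E|=4  E = 0-p->0 3-p->0 4-p->0 5-p->0
step 2: apply R1 at {0↦3, 1↦0}  → |V|=4 |E|=3  E = 0-p->0 4-p->0 5-p->0
step 3: apply R1 at {0↦4, 1↦0}  → |V|=3 |E|=2  E = 0-p->0 5-p->0
step 4: apply R1 at {0↦5, 1↦0}  → |V|=2 |E|=1  E = 0-p->0
final graph: no rule applies after step 4
NF nodes: {0:D, 1:B}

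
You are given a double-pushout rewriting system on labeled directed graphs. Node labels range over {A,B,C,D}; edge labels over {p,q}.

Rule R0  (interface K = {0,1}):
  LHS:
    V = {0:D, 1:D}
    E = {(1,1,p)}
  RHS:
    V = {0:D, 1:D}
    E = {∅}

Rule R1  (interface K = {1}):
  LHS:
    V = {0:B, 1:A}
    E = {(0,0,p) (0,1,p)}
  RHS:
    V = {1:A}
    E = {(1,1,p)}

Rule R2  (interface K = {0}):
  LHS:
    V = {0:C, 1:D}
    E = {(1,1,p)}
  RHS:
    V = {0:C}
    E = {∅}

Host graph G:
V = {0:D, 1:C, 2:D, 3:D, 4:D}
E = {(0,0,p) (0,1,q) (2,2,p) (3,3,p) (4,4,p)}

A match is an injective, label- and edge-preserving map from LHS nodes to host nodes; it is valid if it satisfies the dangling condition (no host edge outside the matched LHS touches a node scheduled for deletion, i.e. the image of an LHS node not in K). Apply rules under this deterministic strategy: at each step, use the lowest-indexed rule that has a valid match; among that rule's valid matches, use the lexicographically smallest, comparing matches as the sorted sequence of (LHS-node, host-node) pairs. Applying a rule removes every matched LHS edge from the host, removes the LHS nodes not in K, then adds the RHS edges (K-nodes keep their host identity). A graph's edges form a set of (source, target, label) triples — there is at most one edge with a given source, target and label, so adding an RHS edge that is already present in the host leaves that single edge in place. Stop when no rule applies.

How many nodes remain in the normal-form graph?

Answer: 5

Rewrite trace:
initial: |V|=5 |E|=5  E = 0-p->0 0-q->1 2-p->2 3-p->3 4-p->4
step 1: apply R0 at {0↦0, 1↦2}  → |V|=5 |E|=4  E = 0-p->0 0-q->1 3-p->3 4-p->4
step 2: apply R0 at {0↦0, 1↦3}  → |V|=5 |E|=3  E = 0-p->0 0-q->1 4-p->4
step 3: apply R0 at {0↦0, 1↦4}  → |V|=5 |E|=2  E = 0-p->0 0-q->1
step 4: apply R0 at {0↦2, 1↦0}  → |V|=5 |E|=1  E = 0-q->1
final graph: no rule applies after step 4
NF nodes: {0:D, 1:C, 2:D, 3:D, 4:D}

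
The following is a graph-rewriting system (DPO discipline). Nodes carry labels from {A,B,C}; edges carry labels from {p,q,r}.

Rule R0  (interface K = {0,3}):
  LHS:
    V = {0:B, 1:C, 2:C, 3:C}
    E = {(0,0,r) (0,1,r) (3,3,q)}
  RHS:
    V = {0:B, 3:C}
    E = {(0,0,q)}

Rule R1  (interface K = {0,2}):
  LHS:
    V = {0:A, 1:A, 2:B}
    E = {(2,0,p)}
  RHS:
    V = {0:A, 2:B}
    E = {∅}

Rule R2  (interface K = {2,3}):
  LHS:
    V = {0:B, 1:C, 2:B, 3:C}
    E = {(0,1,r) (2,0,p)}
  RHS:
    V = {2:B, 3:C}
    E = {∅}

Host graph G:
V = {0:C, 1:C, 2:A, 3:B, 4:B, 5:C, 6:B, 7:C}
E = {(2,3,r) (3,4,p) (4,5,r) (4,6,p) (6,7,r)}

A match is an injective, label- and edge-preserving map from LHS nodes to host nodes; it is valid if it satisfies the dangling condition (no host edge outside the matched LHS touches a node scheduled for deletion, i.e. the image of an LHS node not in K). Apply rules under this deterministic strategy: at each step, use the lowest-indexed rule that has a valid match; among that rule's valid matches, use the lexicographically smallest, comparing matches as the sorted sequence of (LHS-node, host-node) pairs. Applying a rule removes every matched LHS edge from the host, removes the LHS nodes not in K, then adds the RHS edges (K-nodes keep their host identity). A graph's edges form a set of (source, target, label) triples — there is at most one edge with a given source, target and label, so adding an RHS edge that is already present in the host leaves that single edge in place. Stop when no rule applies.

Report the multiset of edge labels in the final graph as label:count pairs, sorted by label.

[0] host  ⇒  8 nodes, 5 edges  {2-r->3 3-p->4 4-r->5 4-p->6 6-r->7}
[1] R2 @ {0↦6, 1↦7, 2↦4, 3↦0}  ⇒  6 nodes, 3 edges  {2-r->3 3-p->4 4-r->5}
[2] R2 @ {0↦4, 1↦5, 2↦3, 3↦0}  ⇒  4 nodes, 1 edges  {2-r->3}
normal form: no rule applies after step 2
NF edges: [(2, 3, 'r')]

Answer: r:1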